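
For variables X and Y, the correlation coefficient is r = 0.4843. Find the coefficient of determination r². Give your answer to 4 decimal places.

r² = (0.4843)² = 0.2345

0.2345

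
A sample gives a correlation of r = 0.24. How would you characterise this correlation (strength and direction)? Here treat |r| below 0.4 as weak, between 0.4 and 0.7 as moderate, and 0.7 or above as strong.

weak positive

r = 0.24 > 0 so the relationship is positive.
|r| = 0.24, which falls in the weak range.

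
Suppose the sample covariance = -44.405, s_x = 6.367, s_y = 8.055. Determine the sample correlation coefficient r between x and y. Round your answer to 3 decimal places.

r = Cov(x,y) / (s_x · s_y) = -44.405 / (6.367 × 8.055)
  = -44.405 / 51.2862 ≈ -0.866

-0.866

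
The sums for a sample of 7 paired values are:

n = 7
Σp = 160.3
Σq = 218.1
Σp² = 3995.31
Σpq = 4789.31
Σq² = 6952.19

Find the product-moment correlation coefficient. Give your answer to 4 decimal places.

-0.9096

r = (nΣpq − ΣpΣq) / √[(nΣp² − (Σp)²)(nΣq² − (Σq)²)]
Numerator: 7×4789.31 − 160.3×218.1 = -1436.26
Denominator: √[(27967.17 − 25696.09)(48665.33 − 47567.61)] = √[2271.08 × 1097.72] = 1578.9268
r = -1436.26 / 1578.9268 ≈ -0.9096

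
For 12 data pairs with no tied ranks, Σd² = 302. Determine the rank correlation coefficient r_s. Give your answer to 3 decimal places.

ρ = 1 − 6Σd² / [n(n²−1)] = 1 − 6×302 / (12×143)
  = 1 − 1812/1716 = 1 − 1.0559 ≈ -0.056

-0.056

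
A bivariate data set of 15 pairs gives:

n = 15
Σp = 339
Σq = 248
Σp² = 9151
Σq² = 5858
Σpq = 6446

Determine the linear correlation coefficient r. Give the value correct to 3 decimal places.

0.520

r = (nΣpq − ΣpΣq) / √[(nΣp² − (Σp)²)(nΣq² − (Σq)²)]
Numerator: 15×6446 − 339×248 = 12618
Denominator: √[(137265 − 114921)(87870 − 61504)] = √[22344 × 26366] = 24271.8336
r = 12618 / 24271.8336 ≈ 0.520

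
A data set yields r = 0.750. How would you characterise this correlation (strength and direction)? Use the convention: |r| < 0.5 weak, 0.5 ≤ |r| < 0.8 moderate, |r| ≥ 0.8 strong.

moderate positive

r = 0.750 > 0 so the relationship is positive.
|r| = 0.750, which falls in the moderate range.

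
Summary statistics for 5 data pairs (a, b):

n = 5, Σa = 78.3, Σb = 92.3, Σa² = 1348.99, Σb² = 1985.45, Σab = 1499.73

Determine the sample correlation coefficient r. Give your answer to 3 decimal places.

0.292

r = (nΣab − ΣaΣb) / √[(nΣa² − (Σa)²)(nΣb² − (Σb)²)]
Numerator: 5×1499.73 − 78.3×92.3 = 271.56
Denominator: √[(6744.95 − 6130.89)(9927.25 − 8519.29)] = √[614.06 × 1407.96] = 929.8236
r = 271.56 / 929.8236 ≈ 0.292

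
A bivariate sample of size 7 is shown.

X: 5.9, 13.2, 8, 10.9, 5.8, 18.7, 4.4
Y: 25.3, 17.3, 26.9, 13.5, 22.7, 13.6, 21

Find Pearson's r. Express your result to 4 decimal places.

n = 7, ΣX = 66.9, ΣY = 140.3, ΣX² = 794.55, ΣY² = 2986.49, ΣXY = 1218.36
nΣXY − ΣXΣY = 8528.52 − 9386.07 = -857.55
nΣX² − (ΣX)² = 5561.85 − 4475.61 = 1086.24; nΣY² − (ΣY)² = 20905.43 − 19684.09 = 1221.34
r = -857.55 / √(1086.24 × 1221.34) = -857.55 / 1151.8109 ≈ -0.7445

-0.7445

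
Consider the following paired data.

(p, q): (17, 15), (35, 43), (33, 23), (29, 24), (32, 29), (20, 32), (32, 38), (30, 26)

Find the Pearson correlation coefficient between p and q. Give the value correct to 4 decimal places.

n = 8, Σp = 228, Σq = 230, Σp² = 6792, Σq² = 7164, Σpq = 6779
nΣpq − ΣpΣq = 54232 − 52440 = 1792
nΣp² − (Σp)² = 54336 − 51984 = 2352; nΣq² − (Σq)² = 57312 − 52900 = 4412
r = 1792 / √(2352 × 4412) = 1792 / 3221.3389 ≈ 0.5563

0.5563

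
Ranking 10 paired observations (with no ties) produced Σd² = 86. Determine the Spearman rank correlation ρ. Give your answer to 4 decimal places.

ρ = 1 − 6Σd² / [n(n²−1)] = 1 − 6×86 / (10×99)
  = 1 − 516/990 = 1 − 0.52121 ≈ 0.4788

0.4788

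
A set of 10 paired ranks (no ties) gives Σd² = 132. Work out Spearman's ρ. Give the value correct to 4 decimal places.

ρ = 1 − 6Σd² / [n(n²−1)] = 1 − 6×132 / (10×99)
  = 1 − 792/990 = 1 − 0.80000 ≈ 0.2000

0.2000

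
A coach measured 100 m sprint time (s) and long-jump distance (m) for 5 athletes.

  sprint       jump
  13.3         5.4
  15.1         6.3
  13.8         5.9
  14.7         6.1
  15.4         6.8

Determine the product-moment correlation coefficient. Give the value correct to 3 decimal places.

n = 5, Σx = 72.3, Σy = 30.5, Σx² = 1048.59, Σy² = 187.11, Σxy = 442.76
nΣxy − ΣxΣy = 2213.8 − 2205.15 = 8.65
nΣx² − (Σx)² = 5242.95 − 5227.29 = 15.66; nΣy² − (Σy)² = 935.55 − 930.25 = 5.3
r = 8.65 / √(15.66 × 5.3) = 8.65 / 9.1103 ≈ 0.949

0.949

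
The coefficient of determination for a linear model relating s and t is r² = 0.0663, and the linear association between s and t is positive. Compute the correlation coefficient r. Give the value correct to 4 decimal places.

0.2575

|r| = √0.0663 = 0.2575
The association is positive, so r = 0.2575.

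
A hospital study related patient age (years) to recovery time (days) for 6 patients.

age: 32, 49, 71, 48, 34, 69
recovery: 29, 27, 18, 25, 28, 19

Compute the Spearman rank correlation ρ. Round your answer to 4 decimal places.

Rank age: 1, 4, 6, 3, 2, 5
Rank recovery: 6, 4, 1, 3, 5, 2
d = rank(age) − rank(recovery): -5, 0, 5, 0, -3, 3; Σd² = 68
ρ = 1 − 6Σd² / [n(n²−1)] = 1 − 6×68 / (6×35) = 1 − 408/210 ≈ -0.9429

-0.9429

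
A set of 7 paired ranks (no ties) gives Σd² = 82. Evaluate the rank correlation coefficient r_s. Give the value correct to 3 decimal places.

ρ = 1 − 6Σd² / [n(n²−1)] = 1 − 6×82 / (7×48)
  = 1 − 492/336 = 1 − 1.4643 ≈ -0.464

-0.464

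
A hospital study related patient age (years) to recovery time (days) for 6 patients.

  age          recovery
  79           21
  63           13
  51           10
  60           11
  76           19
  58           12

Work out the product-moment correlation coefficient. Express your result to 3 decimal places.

n = 6, Σx = 387, Σy = 86, Σx² = 25551, Σy² = 1336, Σxy = 5788
nΣxy − ΣxΣy = 34728 − 33282 = 1446
nΣx² − (Σx)² = 153306 − 149769 = 3537; nΣy² − (Σy)² = 8016 − 7396 = 620
r = 1446 / √(3537 × 620) = 1446 / 1480.8579 ≈ 0.976

0.976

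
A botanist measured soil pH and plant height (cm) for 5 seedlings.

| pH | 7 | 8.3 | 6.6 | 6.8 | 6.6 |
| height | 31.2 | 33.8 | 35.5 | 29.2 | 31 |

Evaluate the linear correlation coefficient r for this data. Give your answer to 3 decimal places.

0.261

n = 5, Σx = 35.3, Σy = 160.7, Σx² = 251.25, Σy² = 5189.77, Σxy = 1136.4
nΣxy − ΣxΣy = 5682 − 5672.71 = 9.29
nΣx² − (Σx)² = 1256.25 − 1246.09 = 10.16; nΣy² − (Σy)² = 25948.85 − 25824.49 = 124.36
r = 9.29 / √(10.16 × 124.36) = 9.29 / 35.5457 ≈ 0.261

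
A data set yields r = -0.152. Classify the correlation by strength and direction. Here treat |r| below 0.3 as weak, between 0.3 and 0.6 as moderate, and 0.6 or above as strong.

weak negative

r = -0.152 < 0 so the relationship is negative.
|r| = 0.152, which falls in the weak range.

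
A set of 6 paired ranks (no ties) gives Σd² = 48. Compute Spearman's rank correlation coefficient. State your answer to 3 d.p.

ρ = 1 − 6Σd² / [n(n²−1)] = 1 − 6×48 / (6×35)
  = 1 − 288/210 = 1 − 1.3714 ≈ -0.371

-0.371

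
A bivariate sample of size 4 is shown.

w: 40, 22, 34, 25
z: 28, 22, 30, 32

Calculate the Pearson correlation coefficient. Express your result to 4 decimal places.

0.3362

n = 4, Σw = 121, Σz = 112, Σw² = 3865, Σz² = 3192, Σwz = 3424
nΣwz − ΣwΣz = 13696 − 13552 = 144
nΣw² − (Σw)² = 15460 − 14641 = 819; nΣz² − (Σz)² = 12768 − 12544 = 224
r = 144 / √(819 × 224) = 144 / 428.3176 ≈ 0.3362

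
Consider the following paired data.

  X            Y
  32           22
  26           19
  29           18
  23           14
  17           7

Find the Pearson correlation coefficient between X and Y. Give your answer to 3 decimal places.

0.966

n = 5, ΣX = 127, ΣY = 80, ΣX² = 3359, ΣY² = 1414, ΣXY = 2161
nΣXY − ΣXΣY = 10805 − 10160 = 645
nΣX² − (ΣX)² = 16795 − 16129 = 666; nΣY² − (ΣY)² = 7070 − 6400 = 670
r = 645 / √(666 × 670) = 645 / 667.9970 ≈ 0.966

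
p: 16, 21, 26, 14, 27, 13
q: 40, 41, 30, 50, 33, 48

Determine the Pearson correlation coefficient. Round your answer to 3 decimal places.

n = 6, Σp = 117, Σq = 242, Σp² = 2467, Σq² = 10074, Σpq = 4496
nΣpq − ΣpΣq = 26976 − 28314 = -1338
nΣp² − (Σp)² = 14802 − 13689 = 1113; nΣq² − (Σq)² = 60444 − 58564 = 1880
r = -1338 / √(1113 × 1880) = -1338 / 1446.5269 ≈ -0.925

-0.925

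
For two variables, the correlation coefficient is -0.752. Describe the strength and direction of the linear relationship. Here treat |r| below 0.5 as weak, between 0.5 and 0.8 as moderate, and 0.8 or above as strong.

r = -0.752 < 0 so the relationship is negative.
|r| = 0.752, which falls in the moderate range.

moderate negative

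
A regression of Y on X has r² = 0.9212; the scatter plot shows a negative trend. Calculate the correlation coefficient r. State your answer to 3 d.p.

-0.960

|r| = √0.9212 = 0.960
The association is negative, so r = −0.960.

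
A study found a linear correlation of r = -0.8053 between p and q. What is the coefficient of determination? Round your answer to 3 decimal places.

r² = (-0.8053)² = 0.649

0.649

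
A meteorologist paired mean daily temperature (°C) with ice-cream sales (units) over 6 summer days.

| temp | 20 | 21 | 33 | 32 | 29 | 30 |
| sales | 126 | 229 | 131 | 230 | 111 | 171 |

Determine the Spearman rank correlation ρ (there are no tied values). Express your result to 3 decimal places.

0.314

Rank temp: 1, 2, 6, 5, 3, 4
Rank sales: 2, 5, 3, 6, 1, 4
d = rank(temp) − rank(sales): -1, -3, 3, -1, 2, 0; Σd² = 24
ρ = 1 − 6Σd² / [n(n²−1)] = 1 − 6×24 / (6×35) = 1 − 144/210 ≈ 0.314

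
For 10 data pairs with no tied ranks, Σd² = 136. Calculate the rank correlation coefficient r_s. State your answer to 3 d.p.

0.176

ρ = 1 − 6Σd² / [n(n²−1)] = 1 − 6×136 / (10×99)
  = 1 − 816/990 = 1 − 0.8242 ≈ 0.176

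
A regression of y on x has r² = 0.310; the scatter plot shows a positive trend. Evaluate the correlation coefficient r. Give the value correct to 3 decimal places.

0.557

|r| = √0.310 = 0.557
The association is positive, so r = 0.557.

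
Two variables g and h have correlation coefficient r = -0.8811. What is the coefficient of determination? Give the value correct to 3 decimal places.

0.776

r² = (-0.8811)² = 0.776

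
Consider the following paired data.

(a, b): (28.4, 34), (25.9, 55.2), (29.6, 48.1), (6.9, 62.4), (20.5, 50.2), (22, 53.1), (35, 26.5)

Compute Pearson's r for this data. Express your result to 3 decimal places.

-0.811

n = 7, Σa = 168.3, Σb = 329.5, Σa² = 4530.39, Σb² = 16452.31, Σab = 7374.4
nΣab − ΣaΣb = 51620.8 − 55454.85 = -3834.05
nΣa² − (Σa)² = 31712.73 − 28324.89 = 3387.84; nΣb² − (Σb)² = 115166.17 − 108570.25 = 6595.92
r = -3834.05 / √(3387.84 × 6595.92) = -3834.05 / 4727.1473 ≈ -0.811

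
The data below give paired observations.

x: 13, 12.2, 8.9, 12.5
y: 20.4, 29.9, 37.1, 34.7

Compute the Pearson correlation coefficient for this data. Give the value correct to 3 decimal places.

n = 4, Σx = 46.6, Σy = 122.1, Σx² = 553.3, Σy² = 3890.67, Σxy = 1393.92
nΣxy − ΣxΣy = 5575.68 − 5689.86 = -114.18
nΣx² − (Σx)² = 2213.2 − 2171.56 = 41.64; nΣy² − (Σy)² = 15562.68 − 14908.41 = 654.27
r = -114.18 / √(41.64 × 654.27) = -114.18 / 165.0570 ≈ -0.692

-0.692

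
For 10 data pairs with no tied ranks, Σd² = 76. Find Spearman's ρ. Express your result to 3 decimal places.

0.539

ρ = 1 − 6Σd² / [n(n²−1)] = 1 − 6×76 / (10×99)
  = 1 − 456/990 = 1 − 0.4606 ≈ 0.539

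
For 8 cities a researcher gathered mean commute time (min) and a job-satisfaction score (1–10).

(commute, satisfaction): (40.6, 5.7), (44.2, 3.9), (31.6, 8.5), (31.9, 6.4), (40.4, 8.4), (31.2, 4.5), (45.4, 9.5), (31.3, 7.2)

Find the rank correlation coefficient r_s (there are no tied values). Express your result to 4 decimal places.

Rank commute: 6, 7, 3, 4, 5, 1, 8, 2
Rank satisfaction: 3, 1, 7, 4, 6, 2, 8, 5
d = rank(commute) − rank(satisfaction): 3, 6, -4, 0, -1, -1, 0, -3; Σd² = 72
ρ = 1 − 6Σd² / [n(n²−1)] = 1 − 6×72 / (8×63) = 1 − 432/504 ≈ 0.1429

0.1429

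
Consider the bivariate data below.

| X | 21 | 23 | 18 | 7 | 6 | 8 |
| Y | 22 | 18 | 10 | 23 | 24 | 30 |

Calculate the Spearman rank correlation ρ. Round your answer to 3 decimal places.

-0.657

Rank X: 5, 6, 4, 2, 1, 3
Rank Y: 3, 2, 1, 4, 5, 6
d = rank(X) − rank(Y): 2, 4, 3, -2, -4, -3; Σd² = 58
ρ = 1 − 6Σd² / [n(n²−1)] = 1 − 6×58 / (6×35) = 1 − 348/210 ≈ -0.657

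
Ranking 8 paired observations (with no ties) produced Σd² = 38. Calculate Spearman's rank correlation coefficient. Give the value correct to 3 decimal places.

ρ = 1 − 6Σd² / [n(n²−1)] = 1 − 6×38 / (8×63)
  = 1 − 228/504 = 1 − 0.4524 ≈ 0.548

0.548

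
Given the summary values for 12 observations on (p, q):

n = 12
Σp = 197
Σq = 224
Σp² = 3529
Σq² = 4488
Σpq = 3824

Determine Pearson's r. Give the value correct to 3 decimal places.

0.488

r = (nΣpq − ΣpΣq) / √[(nΣp² − (Σp)²)(nΣq² − (Σq)²)]
Numerator: 12×3824 − 197×224 = 1760
Denominator: √[(42348 − 38809)(53856 − 50176)] = √[3539 × 3680] = 3608.8114
r = 1760 / 3608.8114 ≈ 0.488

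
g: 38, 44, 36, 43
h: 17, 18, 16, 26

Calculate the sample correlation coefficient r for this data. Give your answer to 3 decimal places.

n = 4, Σg = 161, Σh = 77, Σg² = 6525, Σh² = 1545, Σgh = 3132
nΣgh − ΣgΣh = 12528 − 12397 = 131
nΣg² − (Σg)² = 26100 − 25921 = 179; nΣh² − (Σh)² = 6180 − 5929 = 251
r = 131 / √(179 × 251) = 131 / 211.9646 ≈ 0.618

0.618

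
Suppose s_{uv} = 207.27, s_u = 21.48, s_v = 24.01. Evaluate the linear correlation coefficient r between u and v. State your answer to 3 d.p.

r = Cov(u,v) / (s_u · s_v) = 207.27 / (21.48 × 24.01)
  = 207.27 / 515.7348 ≈ 0.402

0.402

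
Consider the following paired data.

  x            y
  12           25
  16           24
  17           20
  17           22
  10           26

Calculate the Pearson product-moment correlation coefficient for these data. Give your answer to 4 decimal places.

-0.8668

n = 5, Σx = 72, Σy = 117, Σx² = 1078, Σy² = 2761, Σxy = 1658
nΣxy − ΣxΣy = 8290 − 8424 = -134
nΣx² − (Σx)² = 5390 − 5184 = 206; nΣy² − (Σy)² = 13805 − 13689 = 116
r = -134 / √(206 × 116) = -134 / 154.5833 ≈ -0.8668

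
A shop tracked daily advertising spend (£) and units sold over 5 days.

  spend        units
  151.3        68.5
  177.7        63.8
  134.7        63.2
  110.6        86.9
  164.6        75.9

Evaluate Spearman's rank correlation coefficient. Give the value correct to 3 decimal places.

Rank spend: 3, 5, 2, 1, 4
Rank units: 3, 2, 1, 5, 4
d = rank(spend) − rank(units): 0, 3, 1, -4, 0; Σd² = 26
ρ = 1 − 6Σd² / [n(n²−1)] = 1 − 6×26 / (5×24) = 1 − 156/120 ≈ -0.300

-0.300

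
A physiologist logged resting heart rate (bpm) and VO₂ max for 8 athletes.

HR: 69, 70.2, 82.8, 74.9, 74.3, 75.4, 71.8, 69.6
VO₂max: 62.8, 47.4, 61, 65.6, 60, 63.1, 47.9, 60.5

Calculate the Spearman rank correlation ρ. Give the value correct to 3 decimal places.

Rank HR: 1, 3, 8, 6, 5, 7, 4, 2
Rank VO₂max: 6, 1, 5, 8, 3, 7, 2, 4
d = rank(HR) − rank(VO₂max): -5, 2, 3, -2, 2, 0, 2, -2; Σd² = 54
ρ = 1 − 6Σd² / [n(n²−1)] = 1 − 6×54 / (8×63) = 1 − 324/504 ≈ 0.357

0.357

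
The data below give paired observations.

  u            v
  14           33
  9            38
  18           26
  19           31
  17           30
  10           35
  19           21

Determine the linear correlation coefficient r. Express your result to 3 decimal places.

n = 7, Σu = 106, Σv = 214, Σu² = 1712, Σv² = 6736, Σuv = 3120
nΣuv − ΣuΣv = 21840 − 22684 = -844
nΣu² − (Σu)² = 11984 − 11236 = 748; nΣv² − (Σv)² = 47152 − 45796 = 1356
r = -844 / √(748 × 1356) = -844 / 1007.1187 ≈ -0.838

-0.838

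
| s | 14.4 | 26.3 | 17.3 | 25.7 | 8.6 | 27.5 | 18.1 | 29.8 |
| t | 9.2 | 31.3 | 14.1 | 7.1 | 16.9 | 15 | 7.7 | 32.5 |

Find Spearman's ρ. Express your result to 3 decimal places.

0.381

Rank s: 2, 6, 3, 5, 1, 7, 4, 8
Rank t: 3, 7, 4, 1, 6, 5, 2, 8
d = rank(s) − rank(t): -1, -1, -1, 4, -5, 2, 2, 0; Σd² = 52
ρ = 1 − 6Σd² / [n(n²−1)] = 1 − 6×52 / (8×63) = 1 − 312/504 ≈ 0.381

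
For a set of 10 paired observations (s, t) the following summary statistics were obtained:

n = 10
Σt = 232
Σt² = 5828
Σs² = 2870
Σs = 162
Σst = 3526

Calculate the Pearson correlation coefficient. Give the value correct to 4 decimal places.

-0.7025

r = (nΣst − ΣsΣt) / √[(nΣs² − (Σs)²)(nΣt² − (Σt)²)]
Numerator: 10×3526 − 162×232 = -2324
Denominator: √[(28700 − 26244)(58280 − 53824)] = √[2456 × 4456] = 3308.1620
r = -2324 / 3308.1620 ≈ -0.7025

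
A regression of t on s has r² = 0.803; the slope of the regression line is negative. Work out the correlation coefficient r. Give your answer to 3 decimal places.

|r| = √0.803 = 0.896
The association is negative, so r = −0.896.

-0.896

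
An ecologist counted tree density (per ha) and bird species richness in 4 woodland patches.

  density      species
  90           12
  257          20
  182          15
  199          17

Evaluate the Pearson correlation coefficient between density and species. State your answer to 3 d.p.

n = 4, Σx = 728, Σy = 64, Σx² = 146874, Σy² = 1058, Σxy = 12333
nΣxy − ΣxΣy = 49332 − 46592 = 2740
nΣx² − (Σx)² = 587496 − 529984 = 57512; nΣy² − (Σy)² = 4232 − 4096 = 136
r = 2740 / √(57512 × 136) = 2740 / 2796.7181 ≈ 0.980

0.980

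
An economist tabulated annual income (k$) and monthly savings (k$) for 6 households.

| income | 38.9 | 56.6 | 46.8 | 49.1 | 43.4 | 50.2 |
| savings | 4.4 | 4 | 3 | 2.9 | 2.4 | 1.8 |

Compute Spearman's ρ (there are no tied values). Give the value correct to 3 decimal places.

Rank income: 1, 6, 3, 4, 2, 5
Rank savings: 6, 5, 4, 3, 2, 1
d = rank(income) − rank(savings): -5, 1, -1, 1, 0, 4; Σd² = 44
ρ = 1 − 6Σd² / [n(n²−1)] = 1 − 6×44 / (6×35) = 1 − 264/210 ≈ -0.257

-0.257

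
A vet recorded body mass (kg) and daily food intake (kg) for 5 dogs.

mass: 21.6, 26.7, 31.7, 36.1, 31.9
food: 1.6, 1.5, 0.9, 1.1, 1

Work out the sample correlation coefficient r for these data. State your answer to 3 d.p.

n = 5, Σx = 148, Σy = 6.1, Σx² = 4505.16, Σy² = 7.83, Σxy = 174.75
nΣxy − ΣxΣy = 873.75 − 902.8 = -29.05
nΣx² − (Σx)² = 22525.8 − 21904 = 621.8; nΣy² − (Σy)² = 39.15 − 37.21 = 1.94
r = -29.05 / √(621.8 × 1.94) = -29.05 / 34.7317 ≈ -0.836

-0.836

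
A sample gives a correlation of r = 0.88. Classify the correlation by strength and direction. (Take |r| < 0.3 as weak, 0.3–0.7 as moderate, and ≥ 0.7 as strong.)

strong positive

r = 0.88 > 0 so the relationship is positive.
|r| = 0.88, which falls in the strong range.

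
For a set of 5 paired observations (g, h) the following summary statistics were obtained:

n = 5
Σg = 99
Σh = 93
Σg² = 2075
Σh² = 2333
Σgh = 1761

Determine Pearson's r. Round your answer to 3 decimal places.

-0.306

r = (nΣgh − ΣgΣh) / √[(nΣg² − (Σg)²)(nΣh² − (Σh)²)]
Numerator: 5×1761 − 99×93 = -402
Denominator: √[(10375 − 9801)(11665 − 8649)] = √[574 × 3016] = 1315.7447
r = -402 / 1315.7447 ≈ -0.306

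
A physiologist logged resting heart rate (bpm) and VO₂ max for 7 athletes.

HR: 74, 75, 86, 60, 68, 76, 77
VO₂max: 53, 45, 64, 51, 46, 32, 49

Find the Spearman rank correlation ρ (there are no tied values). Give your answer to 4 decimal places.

Rank HR: 3, 4, 7, 1, 2, 5, 6
Rank VO₂max: 6, 2, 7, 5, 3, 1, 4
d = rank(HR) − rank(VO₂max): -3, 2, 0, -4, -1, 4, 2; Σd² = 50
ρ = 1 − 6Σd² / [n(n²−1)] = 1 − 6×50 / (7×48) = 1 − 300/336 ≈ 0.1071

0.1071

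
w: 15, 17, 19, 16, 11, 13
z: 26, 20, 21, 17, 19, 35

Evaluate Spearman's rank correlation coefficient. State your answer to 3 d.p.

-0.086

Rank w: 3, 5, 6, 4, 1, 2
Rank z: 5, 3, 4, 1, 2, 6
d = rank(w) − rank(z): -2, 2, 2, 3, -1, -4; Σd² = 38
ρ = 1 − 6Σd² / [n(n²−1)] = 1 − 6×38 / (6×35) = 1 − 228/210 ≈ -0.086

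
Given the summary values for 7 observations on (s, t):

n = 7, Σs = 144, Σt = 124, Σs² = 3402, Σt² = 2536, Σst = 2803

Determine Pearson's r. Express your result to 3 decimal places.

0.653

r = (nΣst − ΣsΣt) / √[(nΣs² − (Σs)²)(nΣt² − (Σt)²)]
Numerator: 7×2803 − 144×124 = 1765
Denominator: √[(23814 − 20736)(17752 − 15376)] = √[3078 × 2376] = 2704.3165
r = 1765 / 2704.3165 ≈ 0.653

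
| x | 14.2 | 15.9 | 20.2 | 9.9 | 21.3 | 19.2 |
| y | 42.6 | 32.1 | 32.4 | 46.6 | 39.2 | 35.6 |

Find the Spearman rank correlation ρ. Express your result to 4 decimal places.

-0.4857

Rank x: 2, 3, 5, 1, 6, 4
Rank y: 5, 1, 2, 6, 4, 3
d = rank(x) − rank(y): -3, 2, 3, -5, 2, 1; Σd² = 52
ρ = 1 − 6Σd² / [n(n²−1)] = 1 − 6×52 / (6×35) = 1 − 312/210 ≈ -0.4857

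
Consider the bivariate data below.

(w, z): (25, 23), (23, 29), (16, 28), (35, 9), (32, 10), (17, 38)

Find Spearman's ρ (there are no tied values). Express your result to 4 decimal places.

Rank w: 4, 3, 1, 6, 5, 2
Rank z: 3, 5, 4, 1, 2, 6
d = rank(w) − rank(z): 1, -2, -3, 5, 3, -4; Σd² = 64
ρ = 1 − 6Σd² / [n(n²−1)] = 1 − 6×64 / (6×35) = 1 − 384/210 ≈ -0.8286

-0.8286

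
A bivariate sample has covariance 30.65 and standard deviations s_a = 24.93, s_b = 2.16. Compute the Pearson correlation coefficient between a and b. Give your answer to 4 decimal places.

r = Cov(a,b) / (s_a · s_b) = 30.65 / (24.93 × 2.16)
  = 30.65 / 53.8488 ≈ 0.5692

0.5692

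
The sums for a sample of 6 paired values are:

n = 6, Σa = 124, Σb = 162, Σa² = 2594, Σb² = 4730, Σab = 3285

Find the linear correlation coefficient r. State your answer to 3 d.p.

r = (nΣab − ΣaΣb) / √[(nΣa² − (Σa)²)(nΣb² − (Σb)²)]
Numerator: 6×3285 − 124×162 = -378
Denominator: √[(15564 − 15376)(28380 − 26244)] = √[188 × 2136] = 633.6939
r = -378 / 633.6939 ≈ -0.597

-0.597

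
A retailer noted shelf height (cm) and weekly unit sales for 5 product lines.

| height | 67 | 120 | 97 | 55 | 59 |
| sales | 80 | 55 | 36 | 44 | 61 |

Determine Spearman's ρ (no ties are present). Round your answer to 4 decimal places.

-0.1000

Rank height: 3, 5, 4, 1, 2
Rank sales: 5, 3, 1, 2, 4
d = rank(height) − rank(sales): -2, 2, 3, -1, -2; Σd² = 22
ρ = 1 − 6Σd² / [n(n²−1)] = 1 − 6×22 / (5×24) = 1 − 132/120 ≈ -0.1000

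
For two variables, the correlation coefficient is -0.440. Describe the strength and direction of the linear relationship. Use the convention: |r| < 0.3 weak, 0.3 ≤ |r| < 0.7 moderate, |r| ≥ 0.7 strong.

r = -0.440 < 0 so the relationship is negative.
|r| = 0.440, which falls in the moderate range.

moderate negative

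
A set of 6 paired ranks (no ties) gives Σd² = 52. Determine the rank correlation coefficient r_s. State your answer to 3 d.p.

-0.486

ρ = 1 − 6Σd² / [n(n²−1)] = 1 − 6×52 / (6×35)
  = 1 − 312/210 = 1 − 1.4857 ≈ -0.486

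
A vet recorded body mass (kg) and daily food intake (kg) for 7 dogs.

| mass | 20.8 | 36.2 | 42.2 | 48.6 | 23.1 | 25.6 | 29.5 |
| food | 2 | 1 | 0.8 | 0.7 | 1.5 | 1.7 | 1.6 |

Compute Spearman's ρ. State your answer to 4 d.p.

Rank mass: 1, 5, 6, 7, 2, 3, 4
Rank food: 7, 3, 2, 1, 4, 6, 5
d = rank(mass) − rank(food): -6, 2, 4, 6, -2, -3, -1; Σd² = 106
ρ = 1 − 6Σd² / [n(n²−1)] = 1 − 6×106 / (7×48) = 1 − 636/336 ≈ -0.8929

-0.8929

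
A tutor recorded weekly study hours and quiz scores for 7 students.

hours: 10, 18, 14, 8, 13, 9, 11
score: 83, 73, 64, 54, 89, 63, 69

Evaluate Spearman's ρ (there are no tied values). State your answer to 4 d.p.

0.5357

Rank hours: 3, 7, 6, 1, 5, 2, 4
Rank score: 6, 5, 3, 1, 7, 2, 4
d = rank(hours) − rank(score): -3, 2, 3, 0, -2, 0, 0; Σd² = 26
ρ = 1 − 6Σd² / [n(n²−1)] = 1 − 6×26 / (7×48) = 1 − 156/336 ≈ 0.5357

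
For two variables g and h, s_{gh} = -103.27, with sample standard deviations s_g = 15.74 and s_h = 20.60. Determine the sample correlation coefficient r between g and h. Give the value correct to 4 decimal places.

-0.3185

r = Cov(g,h) / (s_g · s_h) = -103.27 / (15.74 × 20.60)
  = -103.27 / 324.2440 ≈ -0.3185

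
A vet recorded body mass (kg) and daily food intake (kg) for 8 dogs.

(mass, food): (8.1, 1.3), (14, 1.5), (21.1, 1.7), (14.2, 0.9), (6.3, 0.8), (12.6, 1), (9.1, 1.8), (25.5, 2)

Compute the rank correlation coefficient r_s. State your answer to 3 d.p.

0.548

Rank mass: 2, 5, 7, 6, 1, 4, 3, 8
Rank food: 4, 5, 6, 2, 1, 3, 7, 8
d = rank(mass) − rank(food): -2, 0, 1, 4, 0, 1, -4, 0; Σd² = 38
ρ = 1 − 6Σd² / [n(n²−1)] = 1 − 6×38 / (8×63) = 1 − 228/504 ≈ 0.548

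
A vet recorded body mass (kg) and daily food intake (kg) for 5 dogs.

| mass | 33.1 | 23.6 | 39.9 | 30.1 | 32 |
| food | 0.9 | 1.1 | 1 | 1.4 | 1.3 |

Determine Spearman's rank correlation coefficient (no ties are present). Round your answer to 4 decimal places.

-0.6000

Rank mass: 4, 1, 5, 2, 3
Rank food: 1, 3, 2, 5, 4
d = rank(mass) − rank(food): 3, -2, 3, -3, -1; Σd² = 32
ρ = 1 − 6Σd² / [n(n²−1)] = 1 − 6×32 / (5×24) = 1 − 192/120 ≈ -0.6000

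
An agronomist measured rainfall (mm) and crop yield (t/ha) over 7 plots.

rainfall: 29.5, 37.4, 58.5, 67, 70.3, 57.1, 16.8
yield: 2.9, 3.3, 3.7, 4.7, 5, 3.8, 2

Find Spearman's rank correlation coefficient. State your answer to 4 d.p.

0.9643

Rank rainfall: 2, 3, 5, 6, 7, 4, 1
Rank yield: 2, 3, 4, 6, 7, 5, 1
d = rank(rainfall) − rank(yield): 0, 0, 1, 0, 0, -1, 0; Σd² = 2
ρ = 1 − 6Σd² / [n(n²−1)] = 1 − 6×2 / (7×48) = 1 − 12/336 ≈ 0.9643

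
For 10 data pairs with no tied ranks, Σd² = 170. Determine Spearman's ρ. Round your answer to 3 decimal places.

ρ = 1 − 6Σd² / [n(n²−1)] = 1 − 6×170 / (10×99)
  = 1 − 1020/990 = 1 − 1.0303 ≈ -0.030

-0.030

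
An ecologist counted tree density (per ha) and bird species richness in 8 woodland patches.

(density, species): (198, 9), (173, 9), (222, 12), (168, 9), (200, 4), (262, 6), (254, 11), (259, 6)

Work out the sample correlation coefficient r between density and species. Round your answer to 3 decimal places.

-0.120

n = 8, Σx = 1736, Σy = 66, Σx² = 386882, Σy² = 596, Σxy = 14235
nΣxy − ΣxΣy = 113880 − 114576 = -696
nΣx² − (Σx)² = 3095056 − 3013696 = 81360; nΣy² − (Σy)² = 4768 − 4356 = 412
r = -696 / √(81360 × 412) = -696 / 5789.6736 ≈ -0.120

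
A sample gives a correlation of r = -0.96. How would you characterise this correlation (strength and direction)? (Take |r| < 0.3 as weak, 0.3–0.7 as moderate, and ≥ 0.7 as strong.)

r = -0.96 < 0 so the relationship is negative.
|r| = 0.96, which falls in the strong range.

strong negative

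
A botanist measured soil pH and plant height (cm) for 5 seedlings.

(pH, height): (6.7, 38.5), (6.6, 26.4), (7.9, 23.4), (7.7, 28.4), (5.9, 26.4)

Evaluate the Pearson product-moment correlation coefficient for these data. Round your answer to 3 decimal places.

n = 5, Σx = 34.8, Σy = 143.1, Σx² = 244.96, Σy² = 4230.29, Σxy = 991.49
nΣxy − ΣxΣy = 4957.45 − 4979.88 = -22.43
nΣx² − (Σx)² = 1224.8 − 1211.04 = 13.76; nΣy² − (Σy)² = 21151.45 − 20477.61 = 673.84
r = -22.43 / √(13.76 × 673.84) = -22.43 / 96.2914 ≈ -0.233

-0.233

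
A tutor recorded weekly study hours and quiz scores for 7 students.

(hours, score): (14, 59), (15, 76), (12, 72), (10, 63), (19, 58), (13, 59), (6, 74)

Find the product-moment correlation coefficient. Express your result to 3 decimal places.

-0.460

n = 7, Σx = 89, Σy = 461, Σx² = 1231, Σy² = 30731, Σxy = 5773
nΣxy − ΣxΣy = 40411 − 41029 = -618
nΣx² − (Σx)² = 8617 − 7921 = 696; nΣy² − (Σy)² = 215117 − 212521 = 2596
r = -618 / √(696 × 2596) = -618 / 1344.1786 ≈ -0.460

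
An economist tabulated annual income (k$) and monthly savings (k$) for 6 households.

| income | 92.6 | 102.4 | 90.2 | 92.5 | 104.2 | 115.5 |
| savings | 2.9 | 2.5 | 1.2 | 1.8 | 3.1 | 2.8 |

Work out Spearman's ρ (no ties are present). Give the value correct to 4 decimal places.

Rank income: 3, 4, 1, 2, 5, 6
Rank savings: 5, 3, 1, 2, 6, 4
d = rank(income) − rank(savings): -2, 1, 0, 0, -1, 2; Σd² = 10
ρ = 1 − 6Σd² / [n(n²−1)] = 1 − 6×10 / (6×35) = 1 − 60/210 ≈ 0.7143

0.7143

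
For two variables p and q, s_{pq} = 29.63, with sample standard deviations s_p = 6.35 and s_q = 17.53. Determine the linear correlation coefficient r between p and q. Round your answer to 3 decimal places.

0.266

r = Cov(p,q) / (s_p · s_q) = 29.63 / (6.35 × 17.53)
  = 29.63 / 111.3155 ≈ 0.266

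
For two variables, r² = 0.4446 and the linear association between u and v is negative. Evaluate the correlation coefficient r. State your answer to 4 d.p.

-0.6668

|r| = √0.4446 = 0.6668
The association is negative, so r = −0.6668.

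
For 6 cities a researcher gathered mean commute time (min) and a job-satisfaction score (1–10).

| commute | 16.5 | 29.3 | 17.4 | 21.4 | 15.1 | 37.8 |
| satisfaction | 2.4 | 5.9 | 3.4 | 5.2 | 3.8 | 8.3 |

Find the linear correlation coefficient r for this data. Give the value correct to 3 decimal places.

n = 6, Σx = 137.5, Σy = 29, Σx² = 3548.31, Σy² = 162.5, Σxy = 754.03
nΣxy − ΣxΣy = 4524.18 − 3987.5 = 536.68
nΣx² − (Σx)² = 21289.86 − 18906.25 = 2383.61; nΣy² − (Σy)² = 975 − 841 = 134
r = 536.68 / √(2383.61 × 134) = 536.68 / 565.1582 ≈ 0.950

0.950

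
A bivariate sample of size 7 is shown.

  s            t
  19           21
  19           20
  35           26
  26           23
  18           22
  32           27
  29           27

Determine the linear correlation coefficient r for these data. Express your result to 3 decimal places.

n = 7, Σs = 178, Σt = 166, Σs² = 4812, Σt² = 3988, Σst = 4330
nΣst − ΣsΣt = 30310 − 29548 = 762
nΣs² − (Σs)² = 33684 − 31684 = 2000; nΣt² − (Σt)² = 27916 − 27556 = 360
r = 762 / √(2000 × 360) = 762 / 848.5281 ≈ 0.898

0.898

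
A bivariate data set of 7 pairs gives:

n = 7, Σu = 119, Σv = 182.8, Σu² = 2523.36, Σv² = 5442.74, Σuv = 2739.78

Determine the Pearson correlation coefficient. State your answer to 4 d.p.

r = (nΣuv − ΣuΣv) / √[(nΣu² − (Σu)²)(nΣv² − (Σv)²)]
Numerator: 7×2739.78 − 119×182.8 = -2574.74
Denominator: √[(17663.52 − 14161)(38099.18 − 33415.84)] = √[3502.52 × 4683.34] = 4050.1225
r = -2574.74 / 4050.1225 ≈ -0.6357

-0.6357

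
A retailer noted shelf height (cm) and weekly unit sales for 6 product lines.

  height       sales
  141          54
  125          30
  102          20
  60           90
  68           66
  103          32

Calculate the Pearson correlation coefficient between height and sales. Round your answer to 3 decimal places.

n = 6, Σx = 599, Σy = 292, Σx² = 64743, Σy² = 17696, Σxy = 26588
nΣxy − ΣxΣy = 159528 − 174908 = -15380
nΣx² − (Σx)² = 388458 − 358801 = 29657; nΣy² − (Σy)² = 106176 − 85264 = 20912
r = -15380 / √(29657 × 20912) = -15380 / 24903.5577 ≈ -0.618

-0.618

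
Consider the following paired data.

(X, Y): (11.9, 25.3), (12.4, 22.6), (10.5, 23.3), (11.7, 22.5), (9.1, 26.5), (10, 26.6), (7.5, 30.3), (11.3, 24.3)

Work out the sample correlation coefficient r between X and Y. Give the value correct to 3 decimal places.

-0.882

n = 8, ΣX = 84.4, ΣY = 201.4, ΣX² = 909.26, ΣY² = 5118.38, ΣXY = 2098.2
nΣXY − ΣXΣY = 16785.6 − 16998.16 = -212.56
nΣX² − (ΣX)² = 7274.08 − 7123.36 = 150.72; nΣY² − (ΣY)² = 40947.04 − 40561.96 = 385.08
r = -212.56 / √(150.72 × 385.08) = -212.56 / 240.9134 ≈ -0.882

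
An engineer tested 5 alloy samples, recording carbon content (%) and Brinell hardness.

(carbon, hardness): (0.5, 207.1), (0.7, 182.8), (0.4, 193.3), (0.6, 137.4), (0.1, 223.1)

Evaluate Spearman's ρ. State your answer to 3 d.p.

-0.800

Rank carbon: 3, 5, 2, 4, 1
Rank hardness: 4, 2, 3, 1, 5
d = rank(carbon) − rank(hardness): -1, 3, -1, 3, -4; Σd² = 36
ρ = 1 − 6Σd² / [n(n²−1)] = 1 − 6×36 / (5×24) = 1 − 216/120 ≈ -0.800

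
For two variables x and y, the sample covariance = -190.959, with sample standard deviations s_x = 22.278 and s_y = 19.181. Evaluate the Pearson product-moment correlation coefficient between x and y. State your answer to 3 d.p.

-0.447

r = Cov(x,y) / (s_x · s_y) = -190.959 / (22.278 × 19.181)
  = -190.959 / 427.3143 ≈ -0.447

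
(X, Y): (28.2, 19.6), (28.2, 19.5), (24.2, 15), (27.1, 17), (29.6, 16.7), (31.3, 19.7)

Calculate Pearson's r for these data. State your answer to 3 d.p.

n = 6, ΣX = 168.6, ΣY = 107.5, ΣX² = 4766.38, ΣY² = 1945.39, ΣXY = 3037.25
nΣXY − ΣXΣY = 18223.5 − 18124.5 = 99
nΣX² − (ΣX)² = 28598.28 − 28425.96 = 172.32; nΣY² − (ΣY)² = 11672.34 − 11556.25 = 116.09
r = 99 / √(172.32 × 116.09) = 99 / 141.4377 ≈ 0.700

0.700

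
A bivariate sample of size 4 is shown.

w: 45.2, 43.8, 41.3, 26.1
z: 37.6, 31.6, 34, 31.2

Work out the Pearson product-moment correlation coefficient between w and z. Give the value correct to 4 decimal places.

n = 4, Σw = 156.4, Σz = 134.4, Σw² = 6348.38, Σz² = 4541.76, Σwz = 5302.12
nΣwz − ΣwΣz = 21208.48 − 21020.16 = 188.32
nΣw² − (Σw)² = 25393.52 − 24460.96 = 932.56; nΣz² − (Σz)² = 18167.04 − 18063.36 = 103.68
r = 188.32 / √(932.56 × 103.68) = 188.32 / 310.9467 ≈ 0.6056

0.6056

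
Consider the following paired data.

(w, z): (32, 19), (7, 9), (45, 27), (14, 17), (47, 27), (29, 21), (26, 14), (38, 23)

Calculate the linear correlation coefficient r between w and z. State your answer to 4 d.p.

0.9248

n = 8, Σw = 238, Σz = 157, Σw² = 8464, Σz² = 3355, Σwz = 5240
nΣwz − ΣwΣz = 41920 − 37366 = 4554
nΣw² − (Σw)² = 67712 − 56644 = 11068; nΣz² − (Σz)² = 26840 − 24649 = 2191
r = 4554 / √(11068 × 2191) = 4554 / 4924.4277 ≈ 0.9248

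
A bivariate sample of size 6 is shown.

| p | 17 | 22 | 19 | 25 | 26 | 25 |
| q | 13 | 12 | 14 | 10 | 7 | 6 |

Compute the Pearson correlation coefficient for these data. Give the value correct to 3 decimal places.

-0.862

n = 6, Σp = 134, Σq = 62, Σp² = 3060, Σq² = 694, Σpq = 1333
nΣpq − ΣpΣq = 7998 − 8308 = -310
nΣp² − (Σp)² = 18360 − 17956 = 404; nΣq² − (Σq)² = 4164 − 3844 = 320
r = -310 / √(404 × 320) = -310 / 359.5553 ≈ -0.862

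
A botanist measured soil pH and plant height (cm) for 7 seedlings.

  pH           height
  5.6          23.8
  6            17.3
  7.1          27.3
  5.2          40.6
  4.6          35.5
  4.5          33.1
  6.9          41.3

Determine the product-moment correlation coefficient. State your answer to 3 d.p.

n = 7, Σx = 39.9, Σy = 218.9, Σx² = 233.83, Σy² = 7320.93, Σxy = 1239.25
nΣxy − ΣxΣy = 8674.75 − 8734.11 = -59.36
nΣx² − (Σx)² = 1636.81 − 1592.01 = 44.8; nΣy² − (Σy)² = 51246.51 − 47917.21 = 3329.3
r = -59.36 / √(44.8 × 3329.3) = -59.36 / 386.2028 ≈ -0.154

-0.154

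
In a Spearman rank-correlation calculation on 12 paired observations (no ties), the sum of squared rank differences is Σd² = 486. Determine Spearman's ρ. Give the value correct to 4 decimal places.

ρ = 1 − 6Σd² / [n(n²−1)] = 1 − 6×486 / (12×143)
  = 1 − 2916/1716 = 1 − 1.69930 ≈ -0.6993

-0.6993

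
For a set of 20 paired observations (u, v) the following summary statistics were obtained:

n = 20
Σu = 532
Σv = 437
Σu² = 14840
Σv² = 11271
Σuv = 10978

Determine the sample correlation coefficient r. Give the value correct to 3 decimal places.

r = (nΣuv − ΣuΣv) / √[(nΣu² − (Σu)²)(nΣv² − (Σv)²)]
Numerator: 20×10978 − 532×437 = -12924
Denominator: √[(296800 − 283024)(225420 − 190969)] = √[13776 × 34451] = 21785.2468
r = -12924 / 21785.2468 ≈ -0.593

-0.593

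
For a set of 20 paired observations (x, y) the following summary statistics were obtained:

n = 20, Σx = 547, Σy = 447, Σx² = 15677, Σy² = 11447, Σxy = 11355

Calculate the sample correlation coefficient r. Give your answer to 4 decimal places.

r = (nΣxy − ΣxΣy) / √[(nΣx² − (Σx)²)(nΣy² − (Σy)²)]
Numerator: 20×11355 − 547×447 = -17409
Denominator: √[(313540 − 299209)(228940 − 199809)] = √[14331 × 29131] = 20432.2383
r = -17409 / 20432.2383 ≈ -0.8520

-0.8520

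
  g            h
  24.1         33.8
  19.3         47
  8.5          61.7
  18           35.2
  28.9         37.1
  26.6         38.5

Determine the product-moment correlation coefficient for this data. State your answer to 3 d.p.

n = 6, Σg = 125.4, Σh = 253.3, Σg² = 2892.32, Σh² = 11256.03, Σgh = 4976.02
nΣgh − ΣgΣh = 29856.12 − 31763.82 = -1907.7
nΣg² − (Σg)² = 17353.92 − 15725.16 = 1628.76; nΣh² − (Σh)² = 67536.18 − 64160.89 = 3375.29
r = -1907.7 / √(1628.76 × 3375.29) = -1907.7 / 2344.6828 ≈ -0.814

-0.814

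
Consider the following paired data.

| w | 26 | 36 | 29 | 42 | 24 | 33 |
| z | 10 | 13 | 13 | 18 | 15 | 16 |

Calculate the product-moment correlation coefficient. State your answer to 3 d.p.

n = 6, Σw = 190, Σz = 85, Σw² = 6242, Σz² = 1243, Σwz = 2749
nΣwz − ΣwΣz = 16494 − 16150 = 344
nΣw² − (Σw)² = 37452 − 36100 = 1352; nΣz² − (Σz)² = 7458 − 7225 = 233
r = 344 / √(1352 × 233) = 344 / 561.2629 ≈ 0.613

0.613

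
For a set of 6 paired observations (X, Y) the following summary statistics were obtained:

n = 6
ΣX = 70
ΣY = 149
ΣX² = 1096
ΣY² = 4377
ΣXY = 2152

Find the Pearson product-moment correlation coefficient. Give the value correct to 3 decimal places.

r = (nΣXY − ΣXΣY) / √[(nΣX² − (ΣX)²)(nΣY² − (ΣY)²)]
Numerator: 6×2152 − 70×149 = 2482
Denominator: √[(6576 − 4900)(26262 − 22201)] = √[1676 × 4061] = 2608.8764
r = 2482 / 2608.8764 ≈ 0.951

0.951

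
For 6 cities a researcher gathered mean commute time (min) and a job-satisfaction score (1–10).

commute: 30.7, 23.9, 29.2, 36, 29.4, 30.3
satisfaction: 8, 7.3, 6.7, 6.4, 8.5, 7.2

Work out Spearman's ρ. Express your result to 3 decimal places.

Rank commute: 5, 1, 2, 6, 3, 4
Rank satisfaction: 5, 4, 2, 1, 6, 3
d = rank(commute) − rank(satisfaction): 0, -3, 0, 5, -3, 1; Σd² = 44
ρ = 1 − 6Σd² / [n(n²−1)] = 1 − 6×44 / (6×35) = 1 − 264/210 ≈ -0.257

-0.257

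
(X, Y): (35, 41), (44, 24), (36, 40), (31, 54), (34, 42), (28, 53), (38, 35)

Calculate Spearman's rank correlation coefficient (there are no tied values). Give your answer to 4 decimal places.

-0.9643

Rank X: 4, 7, 5, 2, 3, 1, 6
Rank Y: 4, 1, 3, 7, 5, 6, 2
d = rank(X) − rank(Y): 0, 6, 2, -5, -2, -5, 4; Σd² = 110
ρ = 1 − 6Σd² / [n(n²−1)] = 1 − 6×110 / (7×48) = 1 − 660/336 ≈ -0.9643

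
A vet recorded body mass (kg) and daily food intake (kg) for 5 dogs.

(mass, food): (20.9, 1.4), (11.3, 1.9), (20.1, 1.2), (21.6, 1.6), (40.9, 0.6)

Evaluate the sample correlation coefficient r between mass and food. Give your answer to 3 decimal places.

n = 5, Σx = 114.8, Σy = 6.7, Σx² = 3107.88, Σy² = 9.93, Σxy = 133.95
nΣxy − ΣxΣy = 669.75 − 769.16 = -99.41
nΣx² − (Σx)² = 15539.4 − 13179.04 = 2360.36; nΣy² − (Σy)² = 49.65 − 44.89 = 4.76
r = -99.41 / √(2360.36 × 4.76) = -99.41 / 105.9968 ≈ -0.938

-0.938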